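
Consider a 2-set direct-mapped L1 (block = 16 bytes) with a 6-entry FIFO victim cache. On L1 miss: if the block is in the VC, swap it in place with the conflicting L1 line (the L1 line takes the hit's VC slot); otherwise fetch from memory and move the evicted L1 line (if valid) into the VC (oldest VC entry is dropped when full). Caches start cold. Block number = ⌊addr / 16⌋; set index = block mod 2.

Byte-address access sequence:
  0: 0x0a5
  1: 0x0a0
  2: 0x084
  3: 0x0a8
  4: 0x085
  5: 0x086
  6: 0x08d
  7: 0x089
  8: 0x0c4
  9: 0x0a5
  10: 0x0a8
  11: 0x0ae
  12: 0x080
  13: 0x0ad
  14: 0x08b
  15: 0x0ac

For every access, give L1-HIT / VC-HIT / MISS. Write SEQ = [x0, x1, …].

SEQ = [MISS, L1-HIT, MISS, VC-HIT, VC-HIT, L1-HIT, L1-HIT, L1-HIT, MISS, VC-HIT, L1-HIT, L1-HIT, VC-HIT, VC-HIT, VC-HIT, VC-HIT]

  [0] addr=0xa5 blk=10 s=0: MISS | VC []
  [1] addr=0xa0 blk=10 s=0: L1-HIT | VC []
  [2] addr=0x84 blk=8 s=0: MISS | VC [10]
  [3] addr=0xa8 blk=10 s=0: VC-HIT | VC [8]
  [4] addr=0x85 blk=8 s=0: VC-HIT | VC [10]
  [5] addr=0x86 blk=8 s=0: L1-HIT | VC [10]
  [6] addr=0x8d blk=8 s=0: L1-HIT | VC [10]
  [7] addr=0x89 blk=8 s=0: L1-HIT | VC [10]
  [8] addr=0xc4 blk=12 s=0: MISS | VC [10, 8]
  [9] addr=0xa5 blk=10 s=0: VC-HIT | VC [12, 8]
  [10] addr=0xa8 blk=10 s=0: L1-HIT | VC [12, 8]
  [11] addr=0xae blk=10 s=0: L1-HIT | VC [12, 8]
  [12] addr=0x80 blk=8 s=0: VC-HIT | VC [12, 10]
  [13] addr=0xad blk=10 s=0: VC-HIT | VC [12, 8]
  [14] addr=0x8b blk=8 s=0: VC-HIT | VC [12, 10]
  [15] addr=0xac blk=10 s=0: VC-HIT | VC [12, 8]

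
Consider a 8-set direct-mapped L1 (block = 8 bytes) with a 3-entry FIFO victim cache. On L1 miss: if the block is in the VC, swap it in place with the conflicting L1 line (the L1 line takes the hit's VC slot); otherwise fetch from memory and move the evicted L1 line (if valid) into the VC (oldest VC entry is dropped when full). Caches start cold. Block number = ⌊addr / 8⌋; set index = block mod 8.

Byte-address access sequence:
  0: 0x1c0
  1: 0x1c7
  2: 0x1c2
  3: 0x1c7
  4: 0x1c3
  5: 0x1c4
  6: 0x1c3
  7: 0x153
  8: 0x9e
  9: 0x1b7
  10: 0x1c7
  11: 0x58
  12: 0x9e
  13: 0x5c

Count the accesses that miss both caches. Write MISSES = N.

0: 0x1c0 (blk 56, set 0) → MISS  vc=[]
1: 0x1c7 (blk 56, set 0) → L1-HIT  vc=[]
2: 0x1c2 (blk 56, set 0) → L1-HIT  vc=[]
3: 0x1c7 (blk 56, set 0) → L1-HIT  vc=[]
4: 0x1c3 (blk 56, set 0) → L1-HIT  vc=[]
5: 0x1c4 (blk 56, set 0) → L1-HIT  vc=[]
6: 0x1c3 (blk 56, set 0) → L1-HIT  vc=[]
7: 0x153 (blk 42, set 2) → MISS  vc=[]
8: 0x9e (blk 19, set 3) → MISS  vc=[]
9: 0x1b7 (blk 54, set 6) → MISS  vc=[]
10: 0x1c7 (blk 56, set 0) → L1-HIT  vc=[]
11: 0x58 (blk 11, set 3) → MISS  vc=[19]
12: 0x9e (blk 19, set 3) → VC-HIT  vc=[11]
13: 0x5c (blk 11, set 3) → VC-HIT  vc=[19]

MISSES = 5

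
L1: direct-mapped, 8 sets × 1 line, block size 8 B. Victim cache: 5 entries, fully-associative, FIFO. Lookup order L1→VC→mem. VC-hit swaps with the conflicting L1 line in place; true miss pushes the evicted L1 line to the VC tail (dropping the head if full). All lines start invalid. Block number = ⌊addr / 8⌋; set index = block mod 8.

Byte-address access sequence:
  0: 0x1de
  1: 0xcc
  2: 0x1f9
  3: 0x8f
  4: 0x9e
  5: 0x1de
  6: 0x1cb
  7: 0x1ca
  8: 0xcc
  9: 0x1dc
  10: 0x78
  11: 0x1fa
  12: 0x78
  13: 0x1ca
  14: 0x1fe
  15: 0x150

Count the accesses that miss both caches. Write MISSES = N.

#0 0x1de→b59/s3 MISS; vc=[]
#1 0xcc→b25/s1 MISS; vc=[]
#2 0x1f9→b63/s7 MISS; vc=[]
#3 0x8f→b17/s1 MISS; vc=[25]
#4 0x9e→b19/s3 MISS; vc=[25,59]
#5 0x1de→b59/s3 VC-HIT; vc=[25,19]
#6 0x1cb→b57/s1 MISS; vc=[25,19,17]
#7 0x1ca→b57/s1 L1-HIT; vc=[25,19,17]
#8 0xcc→b25/s1 VC-HIT; vc=[57,19,17]
#9 0x1dc→b59/s3 L1-HIT; vc=[57,19,17]
#10 0x78→b15/s7 MISS; vc=[57,19,17,63]
#11 0x1fa→b63/s7 VC-HIT; vc=[57,19,17,15]
#12 0x78→b15/s7 VC-HIT; vc=[57,19,17,63]
#13 0x1ca→b57/s1 VC-HIT; vc=[25,19,17,63]
#14 0x1fe→b63/s7 VC-HIT; vc=[25,19,17,15]
#15 0x150→b42/s2 MISS; vc=[25,19,17,15]

MISSES = 8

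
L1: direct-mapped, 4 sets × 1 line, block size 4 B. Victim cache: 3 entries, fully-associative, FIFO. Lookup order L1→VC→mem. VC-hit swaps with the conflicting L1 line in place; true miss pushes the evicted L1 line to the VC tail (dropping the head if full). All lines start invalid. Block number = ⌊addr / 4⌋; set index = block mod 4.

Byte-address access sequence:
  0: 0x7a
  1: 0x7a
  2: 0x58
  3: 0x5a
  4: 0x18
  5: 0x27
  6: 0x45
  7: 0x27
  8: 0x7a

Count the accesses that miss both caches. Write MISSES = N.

0: 0x7a (blk 30, set 2) → MISS  vc=[]
1: 0x7a (blk 30, set 2) → L1-HIT  vc=[]
2: 0x58 (blk 22, set 2) → MISS  vc=[30]
3: 0x5a (blk 22, set 2) → L1-HIT  vc=[30]
4: 0x18 (blk 6, set 2) → MISS  vc=[30, 22]
5: 0x27 (blk 9, set 1) → MISS  vc=[30, 22]
6: 0x45 (blk 17, set 1) → MISS  vc=[30, 22, 9]
7: 0x27 (blk 9, set 1) → VC-HIT  vc=[30, 22, 17]
8: 0x7a (blk 30, set 2) → VC-HIT  vc=[6, 22, 17]

MISSES = 5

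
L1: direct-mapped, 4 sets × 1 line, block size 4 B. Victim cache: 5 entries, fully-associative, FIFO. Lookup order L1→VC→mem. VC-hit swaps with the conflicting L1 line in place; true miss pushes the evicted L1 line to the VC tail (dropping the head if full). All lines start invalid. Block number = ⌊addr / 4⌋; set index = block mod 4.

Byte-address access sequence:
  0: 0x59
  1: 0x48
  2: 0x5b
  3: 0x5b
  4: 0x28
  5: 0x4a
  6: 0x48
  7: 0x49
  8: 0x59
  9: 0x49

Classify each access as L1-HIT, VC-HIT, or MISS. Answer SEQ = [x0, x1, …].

SEQ = [MISS, MISS, VC-HIT, L1-HIT, MISS, VC-HIT, L1-HIT, L1-HIT, VC-HIT, VC-HIT]

#0 0x59→b22/s2 MISS; vc=[]
#1 0x48→b18/s2 MISS; vc=[22]
#2 0x5b→b22/s2 VC-HIT; vc=[18]
#3 0x5b→b22/s2 L1-HIT; vc=[18]
#4 0x28→b10/s2 MISS; vc=[18,22]
#5 0x4a→b18/s2 VC-HIT; vc=[10,22]
#6 0x48→b18/s2 L1-HIT; vc=[10,22]
#7 0x49→b18/s2 L1-HIT; vc=[10,22]
#8 0x59→b22/s2 VC-HIT; vc=[10,18]
#9 0x49→b18/s2 VC-HIT; vc=[10,22]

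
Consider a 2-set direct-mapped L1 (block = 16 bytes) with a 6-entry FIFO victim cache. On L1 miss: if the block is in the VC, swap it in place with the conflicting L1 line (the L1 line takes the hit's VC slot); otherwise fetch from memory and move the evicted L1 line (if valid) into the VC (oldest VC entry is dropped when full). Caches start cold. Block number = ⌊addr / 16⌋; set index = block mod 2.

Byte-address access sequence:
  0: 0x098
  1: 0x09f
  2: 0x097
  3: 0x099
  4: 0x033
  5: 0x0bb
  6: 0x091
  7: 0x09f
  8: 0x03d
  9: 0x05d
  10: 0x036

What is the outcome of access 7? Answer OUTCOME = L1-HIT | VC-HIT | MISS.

OUTCOME = L1-HIT

#0 0x98→b9/s1 MISS; vc=[]
#1 0x9f→b9/s1 L1-HIT; vc=[]
#2 0x97→b9/s1 L1-HIT; vc=[]
#3 0x99→b9/s1 L1-HIT; vc=[]
#4 0x33→b3/s1 MISS; vc=[9]
#5 0xbb→b11/s1 MISS; vc=[9,3]
#6 0x91→b9/s1 VC-HIT; vc=[11,3]
#7 0x9f→b9/s1 L1-HIT; vc=[11,3]
#8 0x3d→b3/s1 VC-HIT; vc=[11,9]
#9 0x5d→b5/s1 MISS; vc=[11,9,3]
#10 0x36→b3/s1 VC-HIT; vc=[11,9,5]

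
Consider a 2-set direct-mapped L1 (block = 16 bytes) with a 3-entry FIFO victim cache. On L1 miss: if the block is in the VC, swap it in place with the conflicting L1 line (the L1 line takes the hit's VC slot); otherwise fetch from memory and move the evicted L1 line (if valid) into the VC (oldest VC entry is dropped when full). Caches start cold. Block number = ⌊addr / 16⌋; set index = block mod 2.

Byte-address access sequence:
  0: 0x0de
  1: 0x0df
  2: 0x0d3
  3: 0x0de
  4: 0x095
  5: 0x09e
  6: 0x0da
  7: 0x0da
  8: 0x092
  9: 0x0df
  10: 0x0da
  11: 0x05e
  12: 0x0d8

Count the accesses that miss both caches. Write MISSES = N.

  [0] addr=0xde blk=13 s=1: MISS | VC []
  [1] addr=0xdf blk=13 s=1: L1-HIT | VC []
  [2] addr=0xd3 blk=13 s=1: L1-HIT | VC []
  [3] addr=0xde blk=13 s=1: L1-HIT | VC []
  [4] addr=0x95 blk=9 s=1: MISS | VC [13]
  [5] addr=0x9e blk=9 s=1: L1-HIT | VC [13]
  [6] addr=0xda blk=13 s=1: VC-HIT | VC [9]
  [7] addr=0xda blk=13 s=1: L1-HIT | VC [9]
  [8] addr=0x92 blk=9 s=1: VC-HIT | VC [13]
  [9] addr=0xdf blk=13 s=1: VC-HIT | VC [9]
  [10] addr=0xda blk=13 s=1: L1-HIT | VC [9]
  [11] addr=0x5e blk=5 s=1: MISS | VC [9, 13]
  [12] addr=0xd8 blk=13 s=1: VC-HIT | VC [9, 5]

MISSES = 3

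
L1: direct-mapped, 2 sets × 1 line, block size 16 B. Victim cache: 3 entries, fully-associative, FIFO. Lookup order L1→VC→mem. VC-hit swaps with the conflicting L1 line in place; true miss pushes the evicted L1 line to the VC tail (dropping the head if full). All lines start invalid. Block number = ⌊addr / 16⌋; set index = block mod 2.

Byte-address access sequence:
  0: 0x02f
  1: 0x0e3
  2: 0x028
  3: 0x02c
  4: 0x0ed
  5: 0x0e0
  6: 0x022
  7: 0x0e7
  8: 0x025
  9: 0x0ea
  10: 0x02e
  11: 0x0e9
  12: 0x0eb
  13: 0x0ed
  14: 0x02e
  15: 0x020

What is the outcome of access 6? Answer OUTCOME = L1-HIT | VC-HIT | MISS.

OUTCOME = VC-HIT

  [0] addr=0x2f blk=2 s=0: MISS | VC []
  [1] addr=0xe3 blk=14 s=0: MISS | VC [2]
  [2] addr=0x28 blk=2 s=0: VC-HIT | VC [14]
  [3] addr=0x2c blk=2 s=0: L1-HIT | VC [14]
  [4] addr=0xed blk=14 s=0: VC-HIT | VC [2]
  [5] addr=0xe0 blk=14 s=0: L1-HIT | VC [2]
  [6] addr=0x22 blk=2 s=0: VC-HIT | VC [14]
  [7] addr=0xe7 blk=14 s=0: VC-HIT | VC [2]
  [8] addr=0x25 blk=2 s=0: VC-HIT | VC [14]
  [9] addr=0xea blk=14 s=0: VC-HIT | VC [2]
  [10] addr=0x2e blk=2 s=0: VC-HIT | VC [14]
  [11] addr=0xe9 blk=14 s=0: VC-HIT | VC [2]
  [12] addr=0xeb blk=14 s=0: L1-HIT | VC [2]
  [13] addr=0xed blk=14 s=0: L1-HIT | VC [2]
  [14] addr=0x2e blk=2 s=0: VC-HIT | VC [14]
  [15] addr=0x20 blk=2 s=0: L1-HIT | VC [14]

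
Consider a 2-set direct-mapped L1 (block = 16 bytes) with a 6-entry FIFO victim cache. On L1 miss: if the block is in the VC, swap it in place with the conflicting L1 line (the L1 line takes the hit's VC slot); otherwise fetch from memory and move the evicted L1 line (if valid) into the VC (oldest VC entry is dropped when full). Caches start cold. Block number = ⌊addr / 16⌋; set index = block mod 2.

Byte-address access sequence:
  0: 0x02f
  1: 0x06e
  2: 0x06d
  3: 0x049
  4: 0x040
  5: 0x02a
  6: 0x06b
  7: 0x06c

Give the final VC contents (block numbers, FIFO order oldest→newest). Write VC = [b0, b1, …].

  [0] addr=0x2f blk=2 s=0: MISS | VC []
  [1] addr=0x6e blk=6 s=0: MISS | VC [2]
  [2] addr=0x6d blk=6 s=0: L1-HIT | VC [2]
  [3] addr=0x49 blk=4 s=0: MISS | VC [2, 6]
  [4] addr=0x40 blk=4 s=0: L1-HIT | VC [2, 6]
  [5] addr=0x2a blk=2 s=0: VC-HIT | VC [4, 6]
  [6] addr=0x6b blk=6 s=0: VC-HIT | VC [4, 2]
  [7] addr=0x6c blk=6 s=0: L1-HIT | VC [4, 2]

VC = [4, 2]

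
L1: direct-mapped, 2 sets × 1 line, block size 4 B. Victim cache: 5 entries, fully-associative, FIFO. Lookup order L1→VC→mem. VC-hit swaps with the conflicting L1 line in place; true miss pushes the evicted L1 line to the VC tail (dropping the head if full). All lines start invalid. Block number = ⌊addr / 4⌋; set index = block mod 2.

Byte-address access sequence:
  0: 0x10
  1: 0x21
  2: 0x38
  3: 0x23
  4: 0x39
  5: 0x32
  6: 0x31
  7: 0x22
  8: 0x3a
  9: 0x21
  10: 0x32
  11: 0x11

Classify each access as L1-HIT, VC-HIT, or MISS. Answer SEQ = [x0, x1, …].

SEQ = [MISS, MISS, MISS, VC-HIT, VC-HIT, MISS, L1-HIT, VC-HIT, VC-HIT, VC-HIT, VC-HIT, VC-HIT]

  [0] addr=0x10 blk=4 s=0: MISS | VC []
  [1] addr=0x21 blk=8 s=0: MISS | VC [4]
  [2] addr=0x38 blk=14 s=0: MISS | VC [4, 8]
  [3] addr=0x23 blk=8 s=0: VC-HIT | VC [4, 14]
  [4] addr=0x39 blk=14 s=0: VC-HIT | VC [4, 8]
  [5] addr=0x32 blk=12 s=0: MISS | VC [4, 8, 14]
  [6] addr=0x31 blk=12 s=0: L1-HIT | VC [4, 8, 14]
  [7] addr=0x22 blk=8 s=0: VC-HIT | VC [4, 12, 14]
  [8] addr=0x3a blk=14 s=0: VC-HIT | VC [4, 12, 8]
  [9] addr=0x21 blk=8 s=0: VC-HIT | VC [4, 12, 14]
  [10] addr=0x32 blk=12 s=0: VC-HIT | VC [4, 8, 14]
  [11] addr=0x11 blk=4 s=0: VC-HIT | VC [12, 8, 14]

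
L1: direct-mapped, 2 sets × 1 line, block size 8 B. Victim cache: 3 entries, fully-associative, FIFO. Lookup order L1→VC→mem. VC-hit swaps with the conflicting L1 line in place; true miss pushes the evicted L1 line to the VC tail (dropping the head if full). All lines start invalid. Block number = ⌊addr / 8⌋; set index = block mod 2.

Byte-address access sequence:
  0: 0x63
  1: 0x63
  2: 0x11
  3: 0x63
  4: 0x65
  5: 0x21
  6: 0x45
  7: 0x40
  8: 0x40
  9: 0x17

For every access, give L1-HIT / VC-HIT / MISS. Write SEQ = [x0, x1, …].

0: 0x63 (blk 12, set 0) → MISS  vc=[]
1: 0x63 (blk 12, set 0) → L1-HIT  vc=[]
2: 0x11 (blk 2, set 0) → MISS  vc=[12]
3: 0x63 (blk 12, set 0) → VC-HIT  vc=[2]
4: 0x65 (blk 12, set 0) → L1-HIT  vc=[2]
5: 0x21 (blk 4, set 0) → MISS  vc=[2, 12]
6: 0x45 (blk 8, set 0) → MISS  vc=[2, 12, 4]
7: 0x40 (blk 8, set 0) → L1-HIT  vc=[2, 12, 4]
8: 0x40 (blk 8, set 0) → L1-HIT  vc=[2, 12, 4]
9: 0x17 (blk 2, set 0) → VC-HIT  vc=[8, 12, 4]

SEQ = [MISS, L1-HIT, MISS, VC-HIT, L1-HIT, MISS, MISS, L1-HIT, L1-HIT, VC-HIT]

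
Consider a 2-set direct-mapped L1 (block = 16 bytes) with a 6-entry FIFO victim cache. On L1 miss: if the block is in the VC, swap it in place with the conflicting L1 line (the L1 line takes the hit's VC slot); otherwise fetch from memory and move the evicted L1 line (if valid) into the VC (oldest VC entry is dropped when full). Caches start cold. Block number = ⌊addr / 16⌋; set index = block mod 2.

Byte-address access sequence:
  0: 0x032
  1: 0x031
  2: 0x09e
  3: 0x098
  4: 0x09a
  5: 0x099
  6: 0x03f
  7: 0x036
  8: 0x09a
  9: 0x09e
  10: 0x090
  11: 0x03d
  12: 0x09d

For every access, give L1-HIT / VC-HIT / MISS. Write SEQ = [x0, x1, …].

0: 0x32 (blk 3, set 1) → MISS  vc=[]
1: 0x31 (blk 3, set 1) → L1-HIT  vc=[]
2: 0x9e (blk 9, set 1) → MISS  vc=[3]
3: 0x98 (blk 9, set 1) → L1-HIT  vc=[3]
4: 0x9a (blk 9, set 1) → L1-HIT  vc=[3]
5: 0x99 (blk 9, set 1) → L1-HIT  vc=[3]
6: 0x3f (blk 3, set 1) → VC-HIT  vc=[9]
7: 0x36 (blk 3, set 1) → L1-HIT  vc=[9]
8: 0x9a (blk 9, set 1) → VC-HIT  vc=[3]
9: 0x9e (blk 9, set 1) → L1-HIT  vc=[3]
10: 0x90 (blk 9, set 1) → L1-HIT  vc=[3]
11: 0x3d (blk 3, set 1) → VC-HIT  vc=[9]
12: 0x9d (blk 9, set 1) → VC-HIT  vc=[3]

SEQ = [MISS, L1-HIT, MISS, L1-HIT, L1-HIT, L1-HIT, VC-HIT, L1-HIT, VC-HIT, L1-HIT, L1-HIT, VC-HIT, VC-HIT]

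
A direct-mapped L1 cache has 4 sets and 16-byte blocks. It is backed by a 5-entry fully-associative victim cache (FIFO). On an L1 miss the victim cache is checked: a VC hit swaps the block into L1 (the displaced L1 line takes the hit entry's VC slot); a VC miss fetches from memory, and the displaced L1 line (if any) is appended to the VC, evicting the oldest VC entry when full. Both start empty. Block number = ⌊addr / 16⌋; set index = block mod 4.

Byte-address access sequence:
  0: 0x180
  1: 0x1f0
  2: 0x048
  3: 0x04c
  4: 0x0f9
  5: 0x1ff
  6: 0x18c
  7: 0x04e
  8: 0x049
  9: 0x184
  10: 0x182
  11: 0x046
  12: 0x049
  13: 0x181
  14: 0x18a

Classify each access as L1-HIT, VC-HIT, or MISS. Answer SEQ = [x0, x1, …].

#0 0x180→b24/s0 MISS; vc=[]
#1 0x1f0→b31/s3 MISS; vc=[]
#2 0x48→b4/s0 MISS; vc=[24]
#3 0x4c→b4/s0 L1-HIT; vc=[24]
#4 0xf9→b15/s3 MISS; vc=[24,31]
#5 0x1ff→b31/s3 VC-HIT; vc=[24,15]
#6 0x18c→b24/s0 VC-HIT; vc=[4,15]
#7 0x4e→b4/s0 VC-HIT; vc=[24,15]
#8 0x49→b4/s0 L1-HIT; vc=[24,15]
#9 0x184→b24/s0 VC-HIT; vc=[4,15]
#10 0x182→b24/s0 L1-HIT; vc=[4,15]
#11 0x46→b4/s0 VC-HIT; vc=[24,15]
#12 0x49→b4/s0 L1-HIT; vc=[24,15]
#13 0x181→b24/s0 VC-HIT; vc=[4,15]
#14 0x18a→b24/s0 L1-HIT; vc=[4,15]

SEQ = [MISS, MISS, MISS, L1-HIT, MISS, VC-HIT, VC-HIT, VC-HIT, L1-HIT, VC-HIT, L1-HIT, VC-HIT, L1-HIT, VC-HIT, L1-HIT]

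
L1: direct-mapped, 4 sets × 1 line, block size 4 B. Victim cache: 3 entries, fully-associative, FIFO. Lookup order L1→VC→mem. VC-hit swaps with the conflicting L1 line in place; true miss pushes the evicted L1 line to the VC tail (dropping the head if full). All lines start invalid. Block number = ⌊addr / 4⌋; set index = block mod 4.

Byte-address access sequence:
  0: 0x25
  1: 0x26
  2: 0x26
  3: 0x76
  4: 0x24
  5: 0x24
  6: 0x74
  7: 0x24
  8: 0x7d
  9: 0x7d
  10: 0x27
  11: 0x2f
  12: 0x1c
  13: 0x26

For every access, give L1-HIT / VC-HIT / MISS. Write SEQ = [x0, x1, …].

SEQ = [MISS, L1-HIT, L1-HIT, MISS, VC-HIT, L1-HIT, VC-HIT, VC-HIT, MISS, L1-HIT, L1-HIT, MISS, MISS, L1-HIT]

#0 0x25→b9/s1 MISS; vc=[]
#1 0x26→b9/s1 L1-HIT; vc=[]
#2 0x26→b9/s1 L1-HIT; vc=[]
#3 0x76→b29/s1 MISS; vc=[9]
#4 0x24→b9/s1 VC-HIT; vc=[29]
#5 0x24→b9/s1 L1-HIT; vc=[29]
#6 0x74→b29/s1 VC-HIT; vc=[9]
#7 0x24→b9/s1 VC-HIT; vc=[29]
#8 0x7d→b31/s3 MISS; vc=[29]
#9 0x7d→b31/s3 L1-HIT; vc=[29]
#10 0x27→b9/s1 L1-HIT; vc=[29]
#11 0x2f→b11/s3 MISS; vc=[29,31]
#12 0x1c→b7/s3 MISS; vc=[29,31,11]
#13 0x26→b9/s1 L1-HIT; vc=[29,31,11]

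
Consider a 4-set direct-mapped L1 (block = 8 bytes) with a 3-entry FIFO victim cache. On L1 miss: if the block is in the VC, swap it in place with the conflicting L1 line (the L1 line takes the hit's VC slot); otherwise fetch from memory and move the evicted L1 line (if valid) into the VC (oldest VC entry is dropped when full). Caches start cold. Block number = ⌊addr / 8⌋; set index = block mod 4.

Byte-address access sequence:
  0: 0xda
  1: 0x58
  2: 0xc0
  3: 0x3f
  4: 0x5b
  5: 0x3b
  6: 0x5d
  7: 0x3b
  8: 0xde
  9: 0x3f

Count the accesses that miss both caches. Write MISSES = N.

0: 0xda (blk 27, set 3) → MISS  vc=[]
1: 0x58 (blk 11, set 3) → MISS  vc=[27]
2: 0xc0 (blk 24, set 0) → MISS  vc=[27]
3: 0x3f (blk 7, set 3) → MISS  vc=[27, 11]
4: 0x5b (blk 11, set 3) → VC-HIT  vc=[27, 7]
5: 0x3b (blk 7, set 3) → VC-HIT  vc=[27, 11]
6: 0x5d (blk 11, set 3) → VC-HIT  vc=[27, 7]
7: 0x3b (blk 7, set 3) → VC-HIT  vc=[27, 11]
8: 0xde (blk 27, set 3) → VC-HIT  vc=[7, 11]
9: 0x3f (blk 7, set 3) → VC-HIT  vc=[27, 11]

MISSES = 4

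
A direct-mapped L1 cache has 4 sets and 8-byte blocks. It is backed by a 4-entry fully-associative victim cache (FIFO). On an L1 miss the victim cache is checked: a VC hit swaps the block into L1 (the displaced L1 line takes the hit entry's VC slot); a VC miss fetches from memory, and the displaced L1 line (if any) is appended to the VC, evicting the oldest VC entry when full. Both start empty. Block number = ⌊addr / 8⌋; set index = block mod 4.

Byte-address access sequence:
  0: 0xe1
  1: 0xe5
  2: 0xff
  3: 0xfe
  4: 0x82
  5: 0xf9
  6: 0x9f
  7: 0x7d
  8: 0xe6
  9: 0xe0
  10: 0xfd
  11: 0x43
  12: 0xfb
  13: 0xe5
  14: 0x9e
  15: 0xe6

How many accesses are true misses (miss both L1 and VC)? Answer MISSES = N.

MISSES = 6

#0 0xe1→b28/s0 MISS; vc=[]
#1 0xe5→b28/s0 L1-HIT; vc=[]
#2 0xff→b31/s3 MISS; vc=[]
#3 0xfe→b31/s3 L1-HIT; vc=[]
#4 0x82→b16/s0 MISS; vc=[28]
#5 0xf9→b31/s3 L1-HIT; vc=[28]
#6 0x9f→b19/s3 MISS; vc=[28,31]
#7 0x7d→b15/s3 MISS; vc=[28,31,19]
#8 0xe6→b28/s0 VC-HIT; vc=[16,31,19]
#9 0xe0→b28/s0 L1-HIT; vc=[16,31,19]
#10 0xfd→b31/s3 VC-HIT; vc=[16,15,19]
#11 0x43→b8/s0 MISS; vc=[16,15,19,28]
#12 0xfb→b31/s3 L1-HIT; vc=[16,15,19,28]
#13 0xe5→b28/s0 VC-HIT; vc=[16,15,19,8]
#14 0x9e→b19/s3 VC-HIT; vc=[16,15,31,8]
#15 0xe6→b28/s0 L1-HIT; vc=[16,15,31,8]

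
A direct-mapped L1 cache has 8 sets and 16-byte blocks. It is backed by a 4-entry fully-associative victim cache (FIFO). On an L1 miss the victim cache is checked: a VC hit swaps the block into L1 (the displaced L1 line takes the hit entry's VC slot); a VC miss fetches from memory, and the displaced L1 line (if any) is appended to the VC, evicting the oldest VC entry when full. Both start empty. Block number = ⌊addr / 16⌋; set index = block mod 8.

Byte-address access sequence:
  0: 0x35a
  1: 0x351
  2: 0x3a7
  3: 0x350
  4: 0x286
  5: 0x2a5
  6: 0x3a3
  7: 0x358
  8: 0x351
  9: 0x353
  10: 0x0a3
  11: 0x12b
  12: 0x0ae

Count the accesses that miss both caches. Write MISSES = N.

MISSES = 6

0: 0x35a (blk 53, set 5) → MISS  vc=[]
1: 0x351 (blk 53, set 5) → L1-HIT  vc=[]
2: 0x3a7 (blk 58, set 2) → MISS  vc=[]
3: 0x350 (blk 53, set 5) → L1-HIT  vc=[]
4: 0x286 (blk 40, set 0) → MISS  vc=[]
5: 0x2a5 (blk 42, set 2) → MISS  vc=[58]
6: 0x3a3 (blk 58, set 2) → VC-HIT  vc=[42]
7: 0x358 (blk 53, set 5) → L1-HIT  vc=[42]
8: 0x351 (blk 53, set 5) → L1-HIT  vc=[42]
9: 0x353 (blk 53, set 5) → L1-HIT  vc=[42]
10: 0xa3 (blk 10, set 2) → MISS  vc=[42, 58]
11: 0x12b (blk 18, set 2) → MISS  vc=[42, 58, 10]
12: 0xae (blk 10, set 2) → VC-HIT  vc=[42, 58, 18]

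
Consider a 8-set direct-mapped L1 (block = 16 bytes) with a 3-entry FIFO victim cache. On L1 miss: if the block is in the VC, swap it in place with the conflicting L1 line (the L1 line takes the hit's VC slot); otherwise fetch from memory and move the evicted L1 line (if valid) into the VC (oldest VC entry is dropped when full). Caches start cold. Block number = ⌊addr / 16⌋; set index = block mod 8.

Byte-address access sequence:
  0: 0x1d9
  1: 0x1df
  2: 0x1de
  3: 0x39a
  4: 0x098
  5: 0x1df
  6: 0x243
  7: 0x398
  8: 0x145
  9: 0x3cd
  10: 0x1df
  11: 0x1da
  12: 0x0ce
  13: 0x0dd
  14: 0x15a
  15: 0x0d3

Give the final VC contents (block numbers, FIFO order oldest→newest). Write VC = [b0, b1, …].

VC = [60, 29, 21]

0: 0x1d9 (blk 29, set 5) → MISS  vc=[]
1: 0x1df (blk 29, set 5) → L1-HIT  vc=[]
2: 0x1de (blk 29, set 5) → L1-HIT  vc=[]
3: 0x39a (blk 57, set 1) → MISS  vc=[]
4: 0x98 (blk 9, set 1) → MISS  vc=[57]
5: 0x1df (blk 29, set 5) → L1-HIT  vc=[57]
6: 0x243 (blk 36, set 4) → MISS  vc=[57]
7: 0x398 (blk 57, set 1) → VC-HIT  vc=[9]
8: 0x145 (blk 20, set 4) → MISS  vc=[9, 36]
9: 0x3cd (blk 60, set 4) → MISS  vc=[9, 36, 20]
10: 0x1df (blk 29, set 5) → L1-HIT  vc=[9, 36, 20]
11: 0x1da (blk 29, set 5) → L1-HIT  vc=[9, 36, 20]
12: 0xce (blk 12, set 4) → MISS  vc=[36, 20, 60]
13: 0xdd (blk 13, set 5) → MISS  vc=[20, 60, 29]
14: 0x15a (blk 21, set 5) → MISS  vc=[60, 29, 13]
15: 0xd3 (blk 13, set 5) → VC-HIT  vc=[60, 29, 21]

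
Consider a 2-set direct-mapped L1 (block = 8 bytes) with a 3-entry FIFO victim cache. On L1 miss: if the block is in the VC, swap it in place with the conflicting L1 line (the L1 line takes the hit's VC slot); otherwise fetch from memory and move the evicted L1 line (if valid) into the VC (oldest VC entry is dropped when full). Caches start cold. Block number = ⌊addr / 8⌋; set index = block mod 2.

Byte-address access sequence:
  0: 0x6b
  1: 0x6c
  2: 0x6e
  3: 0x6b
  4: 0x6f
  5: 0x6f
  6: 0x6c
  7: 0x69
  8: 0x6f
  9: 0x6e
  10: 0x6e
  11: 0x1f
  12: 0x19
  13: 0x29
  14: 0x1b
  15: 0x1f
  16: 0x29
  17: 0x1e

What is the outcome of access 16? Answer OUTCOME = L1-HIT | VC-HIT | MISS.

OUTCOME = VC-HIT

#0 0x6b→b13/s1 MISS; vc=[]
#1 0x6c→b13/s1 L1-HIT; vc=[]
#2 0x6e→b13/s1 L1-HIT; vc=[]
#3 0x6b→b13/s1 L1-HIT; vc=[]
#4 0x6f→b13/s1 L1-HIT; vc=[]
#5 0x6f→b13/s1 L1-HIT; vc=[]
#6 0x6c→b13/s1 L1-HIT; vc=[]
#7 0x69→b13/s1 L1-HIT; vc=[]
#8 0x6f→b13/s1 L1-HIT; vc=[]
#9 0x6e→b13/s1 L1-HIT; vc=[]
#10 0x6e→b13/s1 L1-HIT; vc=[]
#11 0x1f→b3/s1 MISS; vc=[13]
#12 0x19→b3/s1 L1-HIT; vc=[13]
#13 0x29→b5/s1 MISS; vc=[13,3]
#14 0x1b→b3/s1 VC-HIT; vc=[13,5]
#15 0x1f→b3/s1 L1-HIT; vc=[13,5]
#16 0x29→b5/s1 VC-HIT; vc=[13,3]
#17 0x1e→b3/s1 VC-HIT; vc=[13,5]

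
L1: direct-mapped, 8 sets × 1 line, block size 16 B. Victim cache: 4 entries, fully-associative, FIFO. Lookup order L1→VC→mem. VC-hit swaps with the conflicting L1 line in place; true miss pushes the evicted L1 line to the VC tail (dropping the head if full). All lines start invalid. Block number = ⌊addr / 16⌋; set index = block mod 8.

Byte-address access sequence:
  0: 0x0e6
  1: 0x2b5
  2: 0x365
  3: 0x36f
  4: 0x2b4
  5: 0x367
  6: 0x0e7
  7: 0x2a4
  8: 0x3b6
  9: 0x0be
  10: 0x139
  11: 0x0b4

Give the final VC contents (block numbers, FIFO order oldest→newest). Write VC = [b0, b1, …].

  [0] addr=0xe6 blk=14 s=6: MISS | VC []
  [1] addr=0x2b5 blk=43 s=3: MISS | VC []
  [2] addr=0x365 blk=54 s=6: MISS | VC [14]
  [3] addr=0x36f blk=54 s=6: L1-HIT | VC [14]
  [4] addr=0x2b4 blk=43 s=3: L1-HIT | VC [14]
  [5] addr=0x367 blk=54 s=6: L1-HIT | VC [14]
  [6] addr=0xe7 blk=14 s=6: VC-HIT | VC [54]
  [7] addr=0x2a4 blk=42 s=2: MISS | VC [54]
  [8] addr=0x3b6 blk=59 s=3: MISS | VC [54, 43]
  [9] addr=0xbe blk=11 s=3: MISS | VC [54, 43, 59]
  [10] addr=0x139 blk=19 s=3: MISS | VC [54, 43, 59, 11]
  [11] addr=0xb4 blk=11 s=3: VC-HIT | VC [54, 43, 59, 19]

VC = [54, 43, 59, 19]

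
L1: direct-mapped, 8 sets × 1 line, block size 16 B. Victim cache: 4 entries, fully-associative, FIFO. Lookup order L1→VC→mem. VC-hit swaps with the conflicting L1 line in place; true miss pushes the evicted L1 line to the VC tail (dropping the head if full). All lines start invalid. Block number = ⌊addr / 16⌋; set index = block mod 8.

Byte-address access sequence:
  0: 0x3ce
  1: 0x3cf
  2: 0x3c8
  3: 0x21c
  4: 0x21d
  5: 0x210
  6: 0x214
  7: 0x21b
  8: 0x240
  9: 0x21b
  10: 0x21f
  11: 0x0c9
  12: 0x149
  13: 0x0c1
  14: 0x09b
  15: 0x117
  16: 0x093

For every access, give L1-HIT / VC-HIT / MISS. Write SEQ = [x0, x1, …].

0: 0x3ce (blk 60, set 4) → MISS  vc=[]
1: 0x3cf (blk 60, set 4) → L1-HIT  vc=[]
2: 0x3c8 (blk 60, set 4) → L1-HIT  vc=[]
3: 0x21c (blk 33, set 1) → MISS  vc=[]
4: 0x21d (blk 33, set 1) → L1-HIT  vc=[]
5: 0x210 (blk 33, set 1) → L1-HIT  vc=[]
6: 0x214 (blk 33, set 1) → L1-HIT  vc=[]
7: 0x21b (blk 33, set 1) → L1-HIT  vc=[]
8: 0x240 (blk 36, set 4) → MISS  vc=[60]
9: 0x21b (blk 33, set 1) → L1-HIT  vc=[60]
10: 0x21f (blk 33, set 1) → L1-HIT  vc=[60]
11: 0xc9 (blk 12, set 4) → MISS  vc=[60, 36]
12: 0x149 (blk 20, set 4) → MISS  vc=[60, 36, 12]
13: 0xc1 (blk 12, set 4) → VC-HIT  vc=[60, 36, 20]
14: 0x9b (blk 9, set 1) → MISS  vc=[60, 36, 20, 33]
15: 0x117 (blk 17, set 1) → MISS  vc=[36, 20, 33, 9]
16: 0x93 (blk 9, set 1) → VC-HIT  vc=[36, 20, 33, 17]

SEQ = [MISS, L1-HIT, L1-HIT, MISS, L1-HIT, L1-HIT, L1-HIT, L1-HIT, MISS, L1-HIT, L1-HIT, MISS, MISS, VC-HIT, MISS, MISS, VC-HIT]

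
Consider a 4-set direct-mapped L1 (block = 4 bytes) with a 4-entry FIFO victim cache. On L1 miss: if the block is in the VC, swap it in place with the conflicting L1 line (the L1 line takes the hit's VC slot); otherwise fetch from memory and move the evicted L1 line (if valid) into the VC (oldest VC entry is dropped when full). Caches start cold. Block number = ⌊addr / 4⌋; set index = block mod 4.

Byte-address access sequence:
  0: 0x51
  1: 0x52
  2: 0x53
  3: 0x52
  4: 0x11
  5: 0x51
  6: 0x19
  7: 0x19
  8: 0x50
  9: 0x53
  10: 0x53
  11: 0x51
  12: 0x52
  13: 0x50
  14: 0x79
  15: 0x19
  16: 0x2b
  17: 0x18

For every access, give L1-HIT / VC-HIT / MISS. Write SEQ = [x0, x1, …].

0: 0x51 (blk 20, set 0) → MISS  vc=[]
1: 0x52 (blk 20, set 0) → L1-HIT  vc=[]
2: 0x53 (blk 20, set 0) → L1-HIT  vc=[]
3: 0x52 (blk 20, set 0) → L1-HIT  vc=[]
4: 0x11 (blk 4, set 0) → MISS  vc=[20]
5: 0x51 (blk 20, set 0) → VC-HIT  vc=[4]
6: 0x19 (blk 6, set 2) → MISS  vc=[4]
7: 0x19 (blk 6, set 2) → L1-HIT  vc=[4]
8: 0x50 (blk 20, set 0) → L1-HIT  vc=[4]
9: 0x53 (blk 20, set 0) → L1-HIT  vc=[4]
10: 0x53 (blk 20, set 0) → L1-HIT  vc=[4]
11: 0x51 (blk 20, set 0) → L1-HIT  vc=[4]
12: 0x52 (blk 20, set 0) → L1-HIT  vc=[4]
13: 0x50 (blk 20, set 0) → L1-HIT  vc=[4]
14: 0x79 (blk 30, set 2) → MISS  vc=[4, 6]
15: 0x19 (blk 6, set 2) → VC-HIT  vc=[4, 30]
16: 0x2b (blk 10, set 2) → MISS  vc=[4, 30, 6]
17: 0x18 (blk 6, set 2) → VC-HIT  vc=[4, 30, 10]

SEQ = [MISS, L1-HIT, L1-HIT, L1-HIT, MISS, VC-HIT, MISS, L1-HIT, L1-HIT, L1-HIT, L1-HIT, L1-HIT, L1-HIT, L1-HIT, MISS, VC-HIT, MISS, VC-HIT]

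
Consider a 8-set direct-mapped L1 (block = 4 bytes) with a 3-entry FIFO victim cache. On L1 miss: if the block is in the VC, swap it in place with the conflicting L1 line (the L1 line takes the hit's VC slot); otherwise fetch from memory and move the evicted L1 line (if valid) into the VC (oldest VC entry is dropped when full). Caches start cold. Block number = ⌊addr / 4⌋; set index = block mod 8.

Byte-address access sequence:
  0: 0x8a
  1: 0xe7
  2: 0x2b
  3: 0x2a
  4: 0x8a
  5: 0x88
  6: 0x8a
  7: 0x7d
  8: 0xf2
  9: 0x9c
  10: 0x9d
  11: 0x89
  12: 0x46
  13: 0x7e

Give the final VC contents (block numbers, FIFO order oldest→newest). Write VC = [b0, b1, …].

  [0] addr=0x8a blk=34 s=2: MISS | VC []
  [1] addr=0xe7 blk=57 s=1: MISS | VC []
  [2] addr=0x2b blk=10 s=2: MISS | VC [34]
  [3] addr=0x2a blk=10 s=2: L1-HIT | VC [34]
  [4] addr=0x8a blk=34 s=2: VC-HIT | VC [10]
  [5] addr=0x88 blk=34 s=2: L1-HIT | VC [10]
  [6] addr=0x8a blk=34 s=2: L1-HIT | VC [10]
  [7] addr=0x7d blk=31 s=7: MISS | VC [10]
  [8] addr=0xf2 blk=60 s=4: MISS | VC [10]
  [9] addr=0x9c blk=39 s=7: MISS | VC [10, 31]
  [10] addr=0x9d blk=39 s=7: L1-HIT | VC [10, 31]
  [11] addr=0x89 blk=34 s=2: L1-HIT | VC [10, 31]
  [12] addr=0x46 blk=17 s=1: MISS | VC [10, 31, 57]
  [13] addr=0x7e blk=31 s=7: VC-HIT | VC [10, 39, 57]

VC = [10, 39, 57]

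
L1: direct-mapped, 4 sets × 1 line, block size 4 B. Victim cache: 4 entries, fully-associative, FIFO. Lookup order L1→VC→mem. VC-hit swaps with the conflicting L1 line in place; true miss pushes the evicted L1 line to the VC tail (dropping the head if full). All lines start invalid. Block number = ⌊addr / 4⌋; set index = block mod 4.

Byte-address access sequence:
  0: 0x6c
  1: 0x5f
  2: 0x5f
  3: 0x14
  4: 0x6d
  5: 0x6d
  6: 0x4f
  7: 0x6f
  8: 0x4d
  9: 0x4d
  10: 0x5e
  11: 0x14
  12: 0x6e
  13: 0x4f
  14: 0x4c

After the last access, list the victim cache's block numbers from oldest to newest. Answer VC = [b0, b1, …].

  [0] addr=0x6c blk=27 s=3: MISS | VC []
  [1] addr=0x5f blk=23 s=3: MISS | VC [27]
  [2] addr=0x5f blk=23 s=3: L1-HIT | VC [27]
  [3] addr=0x14 blk=5 s=1: MISS | VC [27]
  [4] addr=0x6d blk=27 s=3: VC-HIT | VC [23]
  [5] addr=0x6d blk=27 s=3: L1-HIT | VC [23]
  [6] addr=0x4f blk=19 s=3: MISS | VC [23, 27]
  [7] addr=0x6f blk=27 s=3: VC-HIT | VC [23, 19]
  [8] addr=0x4d blk=19 s=3: VC-HIT | VC [23, 27]
  [9] addr=0x4d blk=19 s=3: L1-HIT | VC [23, 27]
  [10] addr=0x5e blk=23 s=3: VC-HIT | VC [19, 27]
  [11] addr=0x14 blk=5 s=1: L1-HIT | VC [19, 27]
  [12] addr=0x6e blk=27 s=3: VC-HIT | VC [19, 23]
  [13] addr=0x4f blk=19 s=3: VC-HIT | VC [27, 23]
  [14] addr=0x4c blk=19 s=3: L1-HIT | VC [27, 23]

VC = [27, 23]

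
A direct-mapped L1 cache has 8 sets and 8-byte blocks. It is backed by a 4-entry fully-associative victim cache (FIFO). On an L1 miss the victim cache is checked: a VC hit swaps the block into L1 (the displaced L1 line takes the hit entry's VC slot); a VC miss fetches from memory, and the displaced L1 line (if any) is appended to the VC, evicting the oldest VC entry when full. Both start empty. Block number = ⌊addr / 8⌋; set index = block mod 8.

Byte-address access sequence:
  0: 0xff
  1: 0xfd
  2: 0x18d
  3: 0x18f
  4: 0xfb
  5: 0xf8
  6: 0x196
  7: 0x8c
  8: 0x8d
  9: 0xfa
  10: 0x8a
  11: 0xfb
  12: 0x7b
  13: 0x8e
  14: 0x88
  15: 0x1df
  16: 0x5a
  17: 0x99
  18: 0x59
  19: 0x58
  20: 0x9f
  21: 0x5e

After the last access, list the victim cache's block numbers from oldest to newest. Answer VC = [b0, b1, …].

#0 0xff→b31/s7 MISS; vc=[]
#1 0xfd→b31/s7 L1-HIT; vc=[]
#2 0x18d→b49/s1 MISS; vc=[]
#3 0x18f→b49/s1 L1-HIT; vc=[]
#4 0xfb→b31/s7 L1-HIT; vc=[]
#5 0xf8→b31/s7 L1-HIT; vc=[]
#6 0x196→b50/s2 MISS; vc=[]
#7 0x8c→b17/s1 MISS; vc=[49]
#8 0x8d→b17/s1 L1-HIT; vc=[49]
#9 0xfa→b31/s7 L1-HIT; vc=[49]
#10 0x8a→b17/s1 L1-HIT; vc=[49]
#11 0xfb→b31/s7 L1-HIT; vc=[49]
#12 0x7b→b15/s7 MISS; vc=[49,31]
#13 0x8e→b17/s1 L1-HIT; vc=[49,31]
#14 0x88→b17/s1 L1-HIT; vc=[49,31]
#15 0x1df→b59/s3 MISS; vc=[49,31]
#16 0x5a→b11/s3 MISS; vc=[49,31,59]
#17 0x99→b19/s3 MISS; vc=[49,31,59,11]
#18 0x59→b11/s3 VC-HIT; vc=[49,31,59,19]
#19 0x58→b11/s3 L1-HIT; vc=[49,31,59,19]
#20 0x9f→b19/s3 VC-HIT; vc=[49,31,59,11]
#21 0x5e→b11/s3 VC-HIT; vc=[49,31,59,19]

VC = [49, 31, 59, 19]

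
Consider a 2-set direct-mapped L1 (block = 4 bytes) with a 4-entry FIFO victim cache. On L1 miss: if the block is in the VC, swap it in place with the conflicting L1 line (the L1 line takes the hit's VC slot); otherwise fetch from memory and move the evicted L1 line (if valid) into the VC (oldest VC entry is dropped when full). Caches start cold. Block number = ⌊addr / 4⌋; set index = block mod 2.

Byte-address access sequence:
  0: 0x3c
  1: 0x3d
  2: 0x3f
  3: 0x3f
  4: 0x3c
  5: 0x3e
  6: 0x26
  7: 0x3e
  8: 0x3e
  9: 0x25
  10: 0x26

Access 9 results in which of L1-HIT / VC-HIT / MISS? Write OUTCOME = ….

  [0] addr=0x3c blk=15 s=1: MISS | VC []
  [1] addr=0x3d blk=15 s=1: L1-HIT | VC []
  [2] addr=0x3f blk=15 s=1: L1-HIT | VC []
  [3] addr=0x3f blk=15 s=1: L1-HIT | VC []
  [4] addr=0x3c blk=15 s=1: L1-HIT | VC []
  [5] addr=0x3e blk=15 s=1: L1-HIT | VC []
  [6] addr=0x26 blk=9 s=1: MISS | VC [15]
  [7] addr=0x3e blk=15 s=1: VC-HIT | VC [9]
  [8] addr=0x3e blk=15 s=1: L1-HIT | VC [9]
  [9] addr=0x25 blk=9 s=1: VC-HIT | VC [15]
  [10] addr=0x26 blk=9 s=1: L1-HIT | VC [15]

OUTCOME = VC-HIT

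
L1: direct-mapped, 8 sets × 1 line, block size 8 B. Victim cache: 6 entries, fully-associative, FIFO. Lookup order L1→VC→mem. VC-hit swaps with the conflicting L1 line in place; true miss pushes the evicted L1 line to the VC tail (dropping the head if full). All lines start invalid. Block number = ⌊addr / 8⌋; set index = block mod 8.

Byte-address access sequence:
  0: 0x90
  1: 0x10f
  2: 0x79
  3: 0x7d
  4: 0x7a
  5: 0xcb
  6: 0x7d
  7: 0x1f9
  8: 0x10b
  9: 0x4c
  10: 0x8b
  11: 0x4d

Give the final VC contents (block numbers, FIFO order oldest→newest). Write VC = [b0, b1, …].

VC = [25, 15, 33, 17]

0: 0x90 (blk 18, set 2) → MISS  vc=[]
1: 0x10f (blk 33, set 1) → MISS  vc=[]
2: 0x79 (blk 15, set 7) → MISS  vc=[]
3: 0x7d (blk 15, set 7) → L1-HIT  vc=[]
4: 0x7a (blk 15, set 7) → L1-HIT  vc=[]
5: 0xcb (blk 25, set 1) → MISS  vc=[33]
6: 0x7d (blk 15, set 7) → L1-HIT  vc=[33]
7: 0x1f9 (blk 63, set 7) → MISS  vc=[33, 15]
8: 0x10b (blk 33, set 1) → VC-HIT  vc=[25, 15]
9: 0x4c (blk 9, set 1) → MISS  vc=[25, 15, 33]
10: 0x8b (blk 17, set 1) → MISS  vc=[25, 15, 33, 9]
11: 0x4d (blk 9, set 1) → VC-HIT  vc=[25, 15, 33, 17]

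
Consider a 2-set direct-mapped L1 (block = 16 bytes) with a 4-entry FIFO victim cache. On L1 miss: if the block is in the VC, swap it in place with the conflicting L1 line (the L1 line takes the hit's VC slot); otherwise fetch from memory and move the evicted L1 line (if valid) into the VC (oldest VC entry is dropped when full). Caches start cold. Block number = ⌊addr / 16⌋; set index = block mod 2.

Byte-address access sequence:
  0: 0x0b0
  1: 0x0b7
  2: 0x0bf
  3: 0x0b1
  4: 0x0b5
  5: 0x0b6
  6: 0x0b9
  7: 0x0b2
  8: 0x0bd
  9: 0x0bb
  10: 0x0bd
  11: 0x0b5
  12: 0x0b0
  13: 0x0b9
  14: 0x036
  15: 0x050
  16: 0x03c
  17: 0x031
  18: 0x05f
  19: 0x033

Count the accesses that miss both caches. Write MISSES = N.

  [0] addr=0xb0 blk=11 s=1: MISS | VC []
  [1] addr=0xb7 blk=11 s=1: L1-HIT | VC []
  [2] addr=0xbf blk=11 s=1: L1-HIT | VC []
  [3] addr=0xb1 blk=11 s=1: L1-HIT | VC []
  [4] addr=0xb5 blk=11 s=1: L1-HIT | VC []
  [5] addr=0xb6 blk=11 s=1: L1-HIT | VC []
  [6] addr=0xb9 blk=11 s=1: L1-HIT | VC []
  [7] addr=0xb2 blk=11 s=1: L1-HIT | VC []
  [8] addr=0xbd blk=11 s=1: L1-HIT | VC []
  [9] addr=0xbb blk=11 s=1: L1-HIT | VC []
  [10] addr=0xbd blk=11 s=1: L1-HIT | VC []
  [11] addr=0xb5 blk=11 s=1: L1-HIT | VC []
  [12] addr=0xb0 blk=11 s=1: L1-HIT | VC []
  [13] addr=0xb9 blk=11 s=1: L1-HIT | VC []
  [14] addr=0x36 blk=3 s=1: MISS | VC [11]
  [15] addr=0x50 blk=5 s=1: MISS | VC [11, 3]
  [16] addr=0x3c blk=3 s=1: VC-HIT | VC [11, 5]
  [17] addr=0x31 blk=3 s=1: L1-HIT | VC [11, 5]
  [18] addr=0x5f blk=5 s=1: VC-HIT | VC [11, 3]
  [19] addr=0x33 blk=3 s=1: VC-HIT | VC [11, 5]

MISSES = 3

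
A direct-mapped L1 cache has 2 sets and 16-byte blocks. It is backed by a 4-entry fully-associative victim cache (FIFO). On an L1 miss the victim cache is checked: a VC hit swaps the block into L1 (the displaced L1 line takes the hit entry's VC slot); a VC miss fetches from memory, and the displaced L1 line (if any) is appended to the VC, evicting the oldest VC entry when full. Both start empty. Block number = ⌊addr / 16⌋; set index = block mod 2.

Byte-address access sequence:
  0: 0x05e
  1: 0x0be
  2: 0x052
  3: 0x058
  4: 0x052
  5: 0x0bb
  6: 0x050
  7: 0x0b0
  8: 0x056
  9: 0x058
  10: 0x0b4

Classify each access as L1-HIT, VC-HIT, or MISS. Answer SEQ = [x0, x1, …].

#0 0x5e→b5/s1 MISS; vc=[]
#1 0xbe→b11/s1 MISS; vc=[5]
#2 0x52→b5/s1 VC-HIT; vc=[11]
#3 0x58→b5/s1 L1-HIT; vc=[11]
#4 0x52→b5/s1 L1-HIT; vc=[11]
#5 0xbb→b11/s1 VC-HIT; vc=[5]
#6 0x50→b5/s1 VC-HIT; vc=[11]
#7 0xb0→b11/s1 VC-HIT; vc=[5]
#8 0x56→b5/s1 VC-HIT; vc=[11]
#9 0x58→b5/s1 L1-HIT; vc=[11]
#10 0xb4→b11/s1 VC-HIT; vc=[5]

SEQ = [MISS, MISS, VC-HIT, L1-HIT, L1-HIT, VC-HIT, VC-HIT, VC-HIT, VC-HIT, L1-HIT, VC-HIT]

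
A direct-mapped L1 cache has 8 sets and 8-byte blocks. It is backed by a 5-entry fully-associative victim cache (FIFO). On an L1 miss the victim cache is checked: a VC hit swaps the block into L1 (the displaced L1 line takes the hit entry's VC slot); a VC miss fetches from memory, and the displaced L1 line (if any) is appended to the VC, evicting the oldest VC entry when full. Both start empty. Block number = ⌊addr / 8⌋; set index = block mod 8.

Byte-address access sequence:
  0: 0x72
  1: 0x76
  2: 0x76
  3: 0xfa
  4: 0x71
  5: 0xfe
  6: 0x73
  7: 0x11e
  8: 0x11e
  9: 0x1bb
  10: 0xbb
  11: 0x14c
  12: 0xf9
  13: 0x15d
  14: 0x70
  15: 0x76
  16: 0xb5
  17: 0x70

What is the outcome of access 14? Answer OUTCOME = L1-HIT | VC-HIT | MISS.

OUTCOME = L1-HIT

0: 0x72 (blk 14, set 6) → MISS  vc=[]
1: 0x76 (blk 14, set 6) → L1-HIT  vc=[]
2: 0x76 (blk 14, set 6) → L1-HIT  vc=[]
3: 0xfa (blk 31, set 7) → MISS  vc=[]
4: 0x71 (blk 14, set 6) → L1-HIT  vc=[]
5: 0xfe (blk 31, set 7) → L1-HIT  vc=[]
6: 0x73 (blk 14, set 6) → L1-HIT  vc=[]
7: 0x11e (blk 35, set 3) → MISS  vc=[]
8: 0x11e (blk 35, set 3) → L1-HIT  vc=[]
9: 0x1bb (blk 55, set 7) → MISS  vc=[31]
10: 0xbb (blk 23, set 7) → MISS  vc=[31, 55]
11: 0x14c (blk 41, set 1) → MISS  vc=[31, 55]
12: 0xf9 (blk 31, set 7) → VC-HIT  vc=[23, 55]
13: 0x15d (blk 43, set 3) → MISS  vc=[23, 55, 35]
14: 0x70 (blk 14, set 6) → L1-HIT  vc=[23, 55, 35]
15: 0x76 (blk 14, set 6) → L1-HIT  vc=[23, 55, 35]
16: 0xb5 (blk 22, set 6) → MISS  vc=[23, 55, 35, 14]
17: 0x70 (blk 14, set 6) → VC-HIT  vc=[23, 55, 35, 22]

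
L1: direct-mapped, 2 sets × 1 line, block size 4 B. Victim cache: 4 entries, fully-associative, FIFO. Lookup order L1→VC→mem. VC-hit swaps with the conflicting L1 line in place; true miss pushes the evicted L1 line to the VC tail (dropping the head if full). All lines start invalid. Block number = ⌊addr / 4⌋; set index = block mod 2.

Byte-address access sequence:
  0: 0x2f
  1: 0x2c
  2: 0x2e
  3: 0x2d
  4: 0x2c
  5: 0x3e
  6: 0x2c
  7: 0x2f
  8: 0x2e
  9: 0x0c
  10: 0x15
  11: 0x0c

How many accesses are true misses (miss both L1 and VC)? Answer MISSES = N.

MISSES = 4

  [0] addr=0x2f blk=11 s=1: MISS | VC []
  [1] addr=0x2c blk=11 s=1: L1-HIT | VC []
  [2] addr=0x2e blk=11 s=1: L1-HIT | VC []
  [3] addr=0x2d blk=11 s=1: L1-HIT | VC []
  [4] addr=0x2c blk=11 s=1: L1-HIT | VC []
  [5] addr=0x3e blk=15 s=1: MISS | VC [11]
  [6] addr=0x2c blk=11 s=1: VC-HIT | VC [15]
  [7] addr=0x2f blk=11 s=1: L1-HIT | VC [15]
  [8] addr=0x2e blk=11 s=1: L1-HIT | VC [15]
  [9] addr=0xc blk=3 s=1: MISS | VC [15, 11]
  [10] addr=0x15 blk=5 s=1: MISS | VC [15, 11, 3]
  [11] addr=0xc blk=3 s=1: VC-HIT | VC [15, 11, 5]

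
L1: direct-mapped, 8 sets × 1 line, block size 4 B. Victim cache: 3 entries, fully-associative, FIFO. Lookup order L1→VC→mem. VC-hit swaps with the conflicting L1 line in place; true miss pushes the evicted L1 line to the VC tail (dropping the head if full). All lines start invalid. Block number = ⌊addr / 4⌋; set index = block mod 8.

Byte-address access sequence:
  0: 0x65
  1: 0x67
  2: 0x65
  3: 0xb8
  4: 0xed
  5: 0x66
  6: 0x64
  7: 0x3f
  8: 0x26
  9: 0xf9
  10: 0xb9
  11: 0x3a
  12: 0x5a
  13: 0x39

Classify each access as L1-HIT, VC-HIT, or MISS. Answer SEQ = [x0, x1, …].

#0 0x65→b25/s1 MISS; vc=[]
#1 0x67→b25/s1 L1-HIT; vc=[]
#2 0x65→b25/s1 L1-HIT; vc=[]
#3 0xb8→b46/s6 MISS; vc=[]
#4 0xed→b59/s3 MISS; vc=[]
#5 0x66→b25/s1 L1-HIT; vc=[]
#6 0x64→b25/s1 L1-HIT; vc=[]
#7 0x3f→b15/s7 MISS; vc=[]
#8 0x26→b9/s1 MISS; vc=[25]
#9 0xf9→b62/s6 MISS; vc=[25,46]
#10 0xb9→b46/s6 VC-HIT; vc=[25,62]
#11 0x3a→b14/s6 MISS; vc=[25,62,46]
#12 0x5a→b22/s6 MISS; vc=[62,46,14]
#13 0x39→b14/s6 VC-HIT; vc=[62,46,22]

SEQ = [MISS, L1-HIT, L1-HIT, MISS, MISS, L1-HIT, L1-HIT, MISS, MISS, MISS, VC-HIT, MISS, MISS, VC-HIT]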